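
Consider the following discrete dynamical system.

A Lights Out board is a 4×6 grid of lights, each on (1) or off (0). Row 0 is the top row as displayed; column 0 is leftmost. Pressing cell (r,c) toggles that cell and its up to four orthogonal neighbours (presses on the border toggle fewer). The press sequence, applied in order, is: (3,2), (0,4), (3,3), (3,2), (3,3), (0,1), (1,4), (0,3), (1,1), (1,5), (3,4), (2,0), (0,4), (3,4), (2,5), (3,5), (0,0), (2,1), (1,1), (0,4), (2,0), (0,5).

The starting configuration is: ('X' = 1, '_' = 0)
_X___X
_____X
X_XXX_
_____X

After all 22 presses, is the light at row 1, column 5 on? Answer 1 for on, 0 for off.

1

step 0: _X___X
_____X
X_XXX_
_____X
step 1: _X___X
_____X
X__XX_
_XXX_X
step 2: _X_XX_
____XX
X__XX_
_XXX_X
step 3: _X_XX_
____XX
X___X_
_X__XX
step 4: _X_XX_
____XX
X_X_X_
__XXXX
step 5: _X_XX_
____XX
X_XXX_
_____X
step 6: X_XXX_
_X__XX
X_XXX_
_____X
step 7: X_XX__
_X_X__
X_XX__
_____X
step 8: X___X_
_X____
X_XX__
_____X
step 9: XX__X_
X_X___
XXXX__
_____X
step 10: XX__XX
X_X_XX
XXXX_X
_____X
step 11: XX__XX
X_X_XX
XXXXXX
___XX_
step 12: XX__XX
__X_XX
__XXXX
X__XX_
step 13: XX_X__
__X__X
__XXXX
X__XX_
step 14: XX_X__
__X__X
__XX_X
X____X
step 15: XX_X__
__X___
__XXX_
X_____
step 16: XX_X__
__X___
__XXXX
X___XX
step 17: ___X__
X_X___
__XXXX
X___XX
step 18: ___X__
XXX___
XX_XXX
XX__XX
step 19: _X_X__
______
X__XXX
XX__XX
step 20: _X__XX
____X_
X__XXX
XX__XX
step 21: _X__XX
X___X_
_X_XXX
_X__XX
step 22: _X____
X___XX
_X_XXX
_X__XX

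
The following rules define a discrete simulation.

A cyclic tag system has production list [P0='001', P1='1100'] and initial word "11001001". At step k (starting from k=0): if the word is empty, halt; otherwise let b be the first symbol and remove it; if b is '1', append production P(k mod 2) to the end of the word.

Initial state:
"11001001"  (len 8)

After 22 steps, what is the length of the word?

21

gen 0: "11001001"  (len 8)
gen 1: "1001001001"  (len 10)
gen 2: "0010010011100"  (len 13)
gen 3: "010010011100"  (len 12)
gen 4: "10010011100"  (len 11)
gen 5: "0010011100001"  (len 13)
gen 6: "010011100001"  (len 12)
gen 7: "10011100001"  (len 11)
gen 8: "00111000011100"  (len 14)
gen 9: "0111000011100"  (len 13)
gen 10: "111000011100"  (len 12)
gen 11: "11000011100001"  (len 14)
gen 12: "10000111000011100"  (len 17)
gen 13: "0000111000011100001"  (len 19)
gen 14: "000111000011100001"  (len 18)
gen 15: "00111000011100001"  (len 17)
gen 16: "0111000011100001"  (len 16)
gen 17: "111000011100001"  (len 15)
gen 18: "110000111000011100"  (len 18)
gen 19: "10000111000011100001"  (len 20)
gen 20: "00001110000111000011100"  (len 23)
gen 21: "0001110000111000011100"  (len 22)
gen 22: "001110000111000011100"  (len 21)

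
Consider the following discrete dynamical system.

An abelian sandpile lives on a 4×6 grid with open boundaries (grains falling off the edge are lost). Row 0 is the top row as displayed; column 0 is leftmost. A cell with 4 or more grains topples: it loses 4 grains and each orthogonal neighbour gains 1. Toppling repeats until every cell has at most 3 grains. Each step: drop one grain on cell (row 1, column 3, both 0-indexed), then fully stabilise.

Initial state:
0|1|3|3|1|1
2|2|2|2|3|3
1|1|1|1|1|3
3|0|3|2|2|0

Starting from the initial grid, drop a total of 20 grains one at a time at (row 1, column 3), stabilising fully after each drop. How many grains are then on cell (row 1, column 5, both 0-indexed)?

3

gen 0: 0|1|3|3|1|1
2|2|2|2|3|3
1|1|1|1|1|3
3|0|3|2|2|0
gen 1: 0|1|3|3|1|1
2|2|2|3|3|3
1|1|1|1|1|3
3|0|3|2|2|0
gen 2: 0|2|1|1|3|2
2|3|0|3|1|1
1|1|2|2|3|0
3|0|3|2|2|1
gen 3: 0|2|1|2|3|2
2|3|1|0|2|1
1|1|2|3|3|0
3|0|3|2|2|1
gen 4: 0|2|1|2|3|2
2|3|1|1|2|1
1|1|2|3|3|0
3|0|3|2|2|1
gen 5: 0|2|1|2|3|2
2|3|1|2|2|1
1|1|2|3|3|0
3|0|3|2|2|1
gen 6: 0|2|1|2|3|2
2|3|1|3|2|1
1|1|2|3|3|0
3|0|3|2|2|1
gen 7: 0|2|2|0|1|3
2|3|2|3|1|2
1|1|3|1|1|1
3|0|3|3|3|1
gen 8: 0|2|2|1|1|3
2|3|3|0|2|2
1|1|3|2|1|1
3|0|3|3|3|1
gen 9: 0|2|2|1|1|3
2|3|3|1|2|2
1|1|3|2|1|1
3|0|3|3|3|1
gen 10: 0|2|2|1|1|3
2|3|3|2|2|2
1|1|3|2|1|1
3|0|3|3|3|1
gen 11: 0|2|2|1|1|3
2|3|3|3|2|2
1|1|3|2|1|1
3|0|3|3|3|1
gen 12: 0|3|3|2|1|3
3|0|2|2|3|2
1|3|2|1|3|1
3|1|1|2|0|2
gen 13: 0|3|3|2|1|3
3|0|2|3|3|2
1|3|2|1|3|1
3|1|1|2|0|2
gen 14: 0|3|3|3|2|3
3|0|3|1|1|3
1|3|2|3|0|2
3|1|1|2|1|2
gen 15: 0|3|3|3|2|3
3|0|3|2|1|3
1|3|2|3|0|2
3|1|1|2|1|2
gen 16: 0|3|3|3|2|3
3|0|3|3|1|3
1|3|2|3|0|2
3|1|1|2|1|2
gen 17: 1|0|2|1|3|3
3|3|2|3|2|3
2|0|1|1|1|2
3|2|2|3|1|2
gen 18: 1|0|2|2|3|3
3|3|3|0|3|3
2|0|1|2|1|2
3|2|2|3|1|2
gen 19: 1|0|2|2|3|3
3|3|3|1|3|3
2|0|1|2|1|2
3|2|2|3|1|2
gen 20: 1|0|2|2|3|3
3|3|3|2|3|3
2|0|1|2|1|2
3|2|2|3|1|2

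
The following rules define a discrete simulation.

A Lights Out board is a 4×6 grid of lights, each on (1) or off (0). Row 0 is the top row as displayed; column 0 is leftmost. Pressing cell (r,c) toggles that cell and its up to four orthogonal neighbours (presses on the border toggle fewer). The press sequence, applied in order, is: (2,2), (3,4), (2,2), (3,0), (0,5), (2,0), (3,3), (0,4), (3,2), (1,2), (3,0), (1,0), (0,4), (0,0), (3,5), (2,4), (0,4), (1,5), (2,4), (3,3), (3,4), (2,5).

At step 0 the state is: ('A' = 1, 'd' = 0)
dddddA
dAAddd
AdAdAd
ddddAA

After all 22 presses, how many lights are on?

16

t=0: dddddA
dAAddd
AdAdAd
ddddAA
t=1: dddddA
dAdddd
AAdAAd
ddAdAA
t=2: dddddA
dAdddd
AAdAdd
ddAAdd
t=3: dddddA
dAAddd
AdAddd
dddAdd
t=4: dddddA
dAAddd
ddAddd
AAdAdd
t=5: ddddAd
dAAddA
ddAddd
AAdAdd
t=6: ddddAd
AAAddA
AAAddd
dAdAdd
t=7: ddddAd
AAAddA
AAAAdd
dAAdAd
t=8: dddAdA
AAAdAA
AAAAdd
dAAdAd
t=9: dddAdA
AAAdAA
AAdAdd
dddAAd
t=10: ddAAdA
AddAAA
AAAAdd
dddAAd
t=11: ddAAdA
AddAAA
dAAAdd
AAdAAd
t=12: AdAAdA
dAdAAA
AAAAdd
AAdAAd
t=13: AdAdAd
dAdAdA
AAAAdd
AAdAAd
t=14: dAAdAd
AAdAdA
AAAAdd
AAdAAd
t=15: dAAdAd
AAdAdA
AAAAdA
AAdAdA
t=16: dAAdAd
AAdAAA
AAAdAd
AAdAAA
t=17: dAAAdA
AAdAdA
AAAdAd
AAdAAA
t=18: dAAAdd
AAdAAd
AAAdAA
AAdAAA
t=19: dAAAdd
AAdAdd
AAAAdd
AAdAdA
t=20: dAAAdd
AAdAdd
AAAddd
AAAdAA
t=21: dAAAdd
AAdAdd
AAAdAd
AAAAdd
t=22: dAAAdd
AAdAdA
AAAddA
AAAAdA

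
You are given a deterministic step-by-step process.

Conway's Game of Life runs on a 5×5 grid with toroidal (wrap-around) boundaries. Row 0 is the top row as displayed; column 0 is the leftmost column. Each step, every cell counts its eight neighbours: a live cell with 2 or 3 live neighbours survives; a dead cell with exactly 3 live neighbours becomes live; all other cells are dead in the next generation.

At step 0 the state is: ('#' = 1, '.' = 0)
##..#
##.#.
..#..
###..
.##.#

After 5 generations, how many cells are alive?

2

0) ##..#
##.#.
..#..
###..
.##.#
1) .....
...#.
...##
#....
....#
2) .....
...##
...##
#..#.
.....
3) .....
...##
#.#..
...#.
.....
4) .....
...##
..#..
.....
.....
5) .....
...#.
...#.
.....
.....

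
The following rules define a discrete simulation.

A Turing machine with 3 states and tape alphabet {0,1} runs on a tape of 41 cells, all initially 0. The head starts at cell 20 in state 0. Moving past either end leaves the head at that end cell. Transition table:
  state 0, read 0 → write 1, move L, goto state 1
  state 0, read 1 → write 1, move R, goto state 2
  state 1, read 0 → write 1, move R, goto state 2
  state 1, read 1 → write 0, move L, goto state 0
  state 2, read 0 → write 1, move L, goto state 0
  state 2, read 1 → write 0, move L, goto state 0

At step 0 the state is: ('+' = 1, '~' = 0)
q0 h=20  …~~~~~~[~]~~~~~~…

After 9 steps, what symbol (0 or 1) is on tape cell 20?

t=0: q0 h=20  …~~~~~~[~]~~~~~~…
t=1: q1 h=19  …~~~~~~[~]+~~~~~…
t=2: q2 h=20  …~~~~~+[+]~~~~~~…
t=3: q0 h=19  …~~~~~~[+]~~~~~~…
t=4: q2 h=20  …~~~~~+[~]~~~~~~…
t=5: q0 h=19  …~~~~~~[+]+~~~~~…
t=6: q2 h=20  …~~~~~+[+]~~~~~~…
t=7: q0 h=19  …~~~~~~[+]~~~~~~…
t=8: q2 h=20  …~~~~~+[~]~~~~~~…
t=9: q0 h=19  …~~~~~~[+]+~~~~~…

1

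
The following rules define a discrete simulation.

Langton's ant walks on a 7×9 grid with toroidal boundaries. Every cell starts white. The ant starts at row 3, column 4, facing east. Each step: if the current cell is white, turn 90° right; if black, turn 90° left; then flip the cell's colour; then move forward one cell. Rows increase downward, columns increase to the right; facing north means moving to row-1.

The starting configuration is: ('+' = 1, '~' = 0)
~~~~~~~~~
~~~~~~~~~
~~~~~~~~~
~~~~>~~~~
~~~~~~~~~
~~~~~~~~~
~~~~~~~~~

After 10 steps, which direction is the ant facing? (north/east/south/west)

west

k=0  ~~~~~~~~~
~~~~~~~~~
~~~~~~~~~
~~~~>~~~~
~~~~~~~~~
~~~~~~~~~
~~~~~~~~~
k=1  ~~~~~~~~~
~~~~~~~~~
~~~~~~~~~
~~~~+~~~~
~~~~v~~~~
~~~~~~~~~
~~~~~~~~~
k=2  ~~~~~~~~~
~~~~~~~~~
~~~~~~~~~
~~~~+~~~~
~~~<+~~~~
~~~~~~~~~
~~~~~~~~~
k=3  ~~~~~~~~~
~~~~~~~~~
~~~~~~~~~
~~~^+~~~~
~~~++~~~~
~~~~~~~~~
~~~~~~~~~
k=4  ~~~~~~~~~
~~~~~~~~~
~~~~~~~~~
~~~+>~~~~
~~~++~~~~
~~~~~~~~~
~~~~~~~~~
k=5  ~~~~~~~~~
~~~~~~~~~
~~~~^~~~~
~~~+~~~~~
~~~++~~~~
~~~~~~~~~
~~~~~~~~~
k=6  ~~~~~~~~~
~~~~~~~~~
~~~~+>~~~
~~~+~~~~~
~~~++~~~~
~~~~~~~~~
~~~~~~~~~
k=7  ~~~~~~~~~
~~~~~~~~~
~~~~++~~~
~~~+~v~~~
~~~++~~~~
~~~~~~~~~
~~~~~~~~~
k=8  ~~~~~~~~~
~~~~~~~~~
~~~~++~~~
~~~+<+~~~
~~~++~~~~
~~~~~~~~~
~~~~~~~~~
k=9  ~~~~~~~~~
~~~~~~~~~
~~~~^+~~~
~~~+++~~~
~~~++~~~~
~~~~~~~~~
~~~~~~~~~
k=10  ~~~~~~~~~
~~~~~~~~~
~~~<~+~~~
~~~+++~~~
~~~++~~~~
~~~~~~~~~
~~~~~~~~~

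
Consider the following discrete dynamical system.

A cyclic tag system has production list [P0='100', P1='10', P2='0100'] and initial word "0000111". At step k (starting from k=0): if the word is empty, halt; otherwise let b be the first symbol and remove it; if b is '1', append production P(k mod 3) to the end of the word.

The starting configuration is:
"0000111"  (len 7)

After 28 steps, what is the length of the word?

gen 0: "0000111"  (len 7)
gen 1: "000111"  (len 6)
gen 2: "00111"  (len 5)
gen 3: "0111"  (len 4)
gen 4: "111"  (len 3)
gen 5: "1110"  (len 4)
gen 6: "1100100"  (len 7)
gen 7: "100100100"  (len 9)
gen 8: "0010010010"  (len 10)
gen 9: "010010010"  (len 9)
gen 10: "10010010"  (len 8)
gen 11: "001001010"  (len 9)
gen 12: "01001010"  (len 8)
gen 13: "1001010"  (len 7)
gen 14: "00101010"  (len 8)
gen 15: "0101010"  (len 7)
gen 16: "101010"  (len 6)
gen 17: "0101010"  (len 7)
gen 18: "101010"  (len 6)
gen 19: "01010100"  (len 8)
gen 20: "1010100"  (len 7)
gen 21: "0101000100"  (len 10)
gen 22: "101000100"  (len 9)
gen 23: "0100010010"  (len 10)
gen 24: "100010010"  (len 9)
gen 25: "00010010100"  (len 11)
gen 26: "0010010100"  (len 10)
gen 27: "010010100"  (len 9)
gen 28: "10010100"  (len 8)

8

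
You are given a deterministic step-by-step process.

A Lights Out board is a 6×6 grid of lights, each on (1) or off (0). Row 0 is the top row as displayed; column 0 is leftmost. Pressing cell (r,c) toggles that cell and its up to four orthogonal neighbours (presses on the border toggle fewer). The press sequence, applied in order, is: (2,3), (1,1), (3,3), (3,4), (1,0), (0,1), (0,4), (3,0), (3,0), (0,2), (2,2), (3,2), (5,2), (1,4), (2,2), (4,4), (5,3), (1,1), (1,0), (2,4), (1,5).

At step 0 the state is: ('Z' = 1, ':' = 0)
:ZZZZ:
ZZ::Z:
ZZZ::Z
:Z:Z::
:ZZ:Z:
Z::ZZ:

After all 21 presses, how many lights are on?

24

t=0: :ZZZZ:
ZZ::Z:
ZZZ::Z
:Z:Z::
:ZZ:Z:
Z::ZZ:
t=1: :ZZZZ:
ZZ:ZZ:
ZZ:ZZZ
:Z::::
:ZZ:Z:
Z::ZZ:
t=2: ::ZZZ:
::ZZZ:
Z::ZZZ
:Z::::
:ZZ:Z:
Z::ZZ:
t=3: ::ZZZ:
::ZZZ:
Z:::ZZ
:ZZZZ:
:ZZZZ:
Z::ZZ:
t=4: ::ZZZ:
::ZZZ:
Z::::Z
:ZZ::Z
:ZZZ::
Z::ZZ:
t=5: Z:ZZZ:
ZZZZZ:
:::::Z
:ZZ::Z
:ZZZ::
Z::ZZ:
t=6: :Z:ZZ:
Z:ZZZ:
:::::Z
:ZZ::Z
:ZZZ::
Z::ZZ:
t=7: :Z:::Z
Z:ZZ::
:::::Z
:ZZ::Z
:ZZZ::
Z::ZZ:
t=8: :Z:::Z
Z:ZZ::
Z::::Z
Z:Z::Z
ZZZZ::
Z::ZZ:
t=9: :Z:::Z
Z:ZZ::
:::::Z
:ZZ::Z
:ZZZ::
Z::ZZ:
t=10: ::ZZ:Z
Z::Z::
:::::Z
:ZZ::Z
:ZZZ::
Z::ZZ:
t=11: ::ZZ:Z
Z:ZZ::
:ZZZ:Z
:Z:::Z
:ZZZ::
Z::ZZ:
t=12: ::ZZ:Z
Z:ZZ::
:Z:Z:Z
::ZZ:Z
:Z:Z::
Z::ZZ:
t=13: ::ZZ:Z
Z:ZZ::
:Z:Z:Z
::ZZ:Z
:ZZZ::
ZZZ:Z:
t=14: ::ZZZZ
Z:Z:ZZ
:Z:ZZZ
::ZZ:Z
:ZZZ::
ZZZ:Z:
t=15: ::ZZZZ
Z:::ZZ
::Z:ZZ
:::Z:Z
:ZZZ::
ZZZ:Z:
t=16: ::ZZZZ
Z:::ZZ
::Z:ZZ
:::ZZZ
:ZZ:ZZ
ZZZ:::
t=17: ::ZZZZ
Z:::ZZ
::Z:ZZ
:::ZZZ
:ZZZZZ
ZZ:ZZ:
t=18: :ZZZZZ
:ZZ:ZZ
:ZZ:ZZ
:::ZZZ
:ZZZZZ
ZZ:ZZ:
t=19: ZZZZZZ
Z:Z:ZZ
ZZZ:ZZ
:::ZZZ
:ZZZZZ
ZZ:ZZ:
t=20: ZZZZZZ
Z:Z::Z
ZZZZ::
:::Z:Z
:ZZZZZ
ZZ:ZZ:
t=21: ZZZZZ:
Z:Z:Z:
ZZZZ:Z
:::Z:Z
:ZZZZZ
ZZ:ZZ:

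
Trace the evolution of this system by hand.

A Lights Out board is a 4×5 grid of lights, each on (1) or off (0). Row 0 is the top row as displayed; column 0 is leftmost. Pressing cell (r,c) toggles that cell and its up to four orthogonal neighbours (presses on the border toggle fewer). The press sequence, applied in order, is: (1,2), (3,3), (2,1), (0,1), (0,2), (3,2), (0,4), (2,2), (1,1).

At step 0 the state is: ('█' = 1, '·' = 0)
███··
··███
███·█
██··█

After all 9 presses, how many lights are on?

[0] ███··
··███
███·█
██··█
[1] ██···
·█··█
██··█
██··█
[2] ██···
·█··█
██·██
████·
[3] ██···
····█
··███
█·██·
[4] ··█··
·█··█
··███
█·██·
[5] ·█·█·
·██·█
··███
█·██·
[6] ·█·█·
·██·█
···██
██···
[7] ·█··█
·██··
···██
██···
[8] ·█··█
·█···
·██·█
███··
[9] ····█
█·█··
··█·█
███··

8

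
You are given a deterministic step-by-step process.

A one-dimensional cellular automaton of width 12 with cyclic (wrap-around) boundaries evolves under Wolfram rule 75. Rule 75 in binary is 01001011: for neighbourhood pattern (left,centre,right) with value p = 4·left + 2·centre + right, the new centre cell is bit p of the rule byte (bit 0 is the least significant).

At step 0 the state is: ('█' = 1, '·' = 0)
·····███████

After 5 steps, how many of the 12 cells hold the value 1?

6

step 0: ·····███████
step 1: ·█████·····█
step 2: ·█···█·████·
step 3: █··██··█··█·
step 4: ··███·█··█··
step 5: ███·█···█··█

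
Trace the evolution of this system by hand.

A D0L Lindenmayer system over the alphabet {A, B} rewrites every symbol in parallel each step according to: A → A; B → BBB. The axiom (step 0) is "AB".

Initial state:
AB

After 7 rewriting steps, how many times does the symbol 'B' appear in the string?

k=0  AB
k=1  ABBB
k=2  ABBBBBBBBB
k=3  ABBBBBBBBBBBBBBBBBBBBBBBBBBB
k=4  ABBBBBBBBBBBBBBBBBBBBBBBBBBBBBBBBBBBBBBBBBBBBBBBBBBBBBBBBBBBBBBBBBBBBBBBBBBBBBBBBB
k=5  ABBBBBBBBBBBBBBBBBBBBBBBBBBBBBBBBBBBBBBBBBBBBBBBBBBBBBBBBB…BBBBBBBBBBBBBBBBBBBBBBBBBBBBBBBBBBBBBBBBBBBBBBBBBBBBBBBBBB  (len 244)
k=6  ABBBBBBBBBBBBBBBBBBBBBBBBBBBBBBBBBBBBBBBBBBBBBBBBBBBBBBBBB…BBBBBBBBBBBBBBBBBBBBBBBBBBBBBBBBBBBBBBBBBBBBBBBBBBBBBBBBBB  (len 730)
k=7  ABBBBBBBBBBBBBBBBBBBBBBBBBBBBBBBBBBBBBBBBBBBBBBBBBBBBBBBBB…BBBBBBBBBBBBBBBBBBBBBBBBBBBBBBBBBBBBBBBBBBBBBBBBBBBBBBBBBB  (len 2188)

2187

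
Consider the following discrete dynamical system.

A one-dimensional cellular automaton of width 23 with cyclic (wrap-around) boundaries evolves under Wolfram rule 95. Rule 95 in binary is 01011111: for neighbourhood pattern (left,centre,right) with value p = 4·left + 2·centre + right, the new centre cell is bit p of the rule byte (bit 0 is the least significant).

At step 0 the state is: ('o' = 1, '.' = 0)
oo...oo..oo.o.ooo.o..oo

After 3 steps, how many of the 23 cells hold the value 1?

17

gen 0: oo...oo..oo.o.ooo.o..oo
gen 1: .oooooooooo.o.o.o.oooo.
gen 2: oo........o.o.o.o.o..oo
gen 3: .oooooooooo.o.o.o.oooo.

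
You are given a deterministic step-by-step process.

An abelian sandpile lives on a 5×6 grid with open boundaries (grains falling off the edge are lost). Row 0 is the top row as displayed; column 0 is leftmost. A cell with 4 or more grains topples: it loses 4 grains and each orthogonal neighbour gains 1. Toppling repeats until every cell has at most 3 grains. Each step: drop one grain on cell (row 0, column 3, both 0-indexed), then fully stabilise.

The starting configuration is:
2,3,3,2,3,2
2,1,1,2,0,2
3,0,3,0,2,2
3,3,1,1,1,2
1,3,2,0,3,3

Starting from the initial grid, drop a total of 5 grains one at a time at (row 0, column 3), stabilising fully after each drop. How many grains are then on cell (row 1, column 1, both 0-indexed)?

step 0: 2,3,3,2,3,2
2,1,1,2,0,2
3,0,3,0,2,2
3,3,1,1,1,2
1,3,2,0,3,3
step 1: 2,3,3,3,3,2
2,1,1,2,0,2
3,0,3,0,2,2
3,3,1,1,1,2
1,3,2,0,3,3
step 2: 3,0,1,2,0,3
2,2,2,3,1,2
3,0,3,0,2,2
3,3,1,1,1,2
1,3,2,0,3,3
step 3: 3,0,1,3,0,3
2,2,2,3,1,2
3,0,3,0,2,2
3,3,1,1,1,2
1,3,2,0,3,3
step 4: 3,0,2,1,1,3
2,2,3,0,2,2
3,0,3,1,2,2
3,3,1,1,1,2
1,3,2,0,3,3
step 5: 3,0,2,2,1,3
2,2,3,0,2,2
3,0,3,1,2,2
3,3,1,1,1,2
1,3,2,0,3,3

2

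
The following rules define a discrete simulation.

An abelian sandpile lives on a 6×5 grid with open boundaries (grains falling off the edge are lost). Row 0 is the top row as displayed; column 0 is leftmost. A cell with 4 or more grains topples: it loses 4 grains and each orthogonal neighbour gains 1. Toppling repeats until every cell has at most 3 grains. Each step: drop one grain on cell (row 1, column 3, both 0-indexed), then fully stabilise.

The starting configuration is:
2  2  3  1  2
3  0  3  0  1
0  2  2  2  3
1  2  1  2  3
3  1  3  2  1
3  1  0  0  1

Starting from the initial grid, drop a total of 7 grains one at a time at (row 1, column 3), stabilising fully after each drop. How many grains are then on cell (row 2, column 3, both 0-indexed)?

t=0: 2  2  3  1  2
3  0  3  0  1
0  2  2  2  3
1  2  1  2  3
3  1  3  2  1
3  1  0  0  1
t=1: 2  2  3  1  2
3  0  3  1  1
0  2  2  2  3
1  2  1  2  3
3  1  3  2  1
3  1  0  0  1
t=2: 2  2  3  1  2
3  0  3  2  1
0  2  2  2  3
1  2  1  2  3
3  1  3  2  1
3  1  0  0  1
t=3: 2  2  3  1  2
3  0  3  3  1
0  2  2  2  3
1  2  1  2  3
3  1  3  2  1
3  1  0  0  1
t=4: 2  3  0  3  2
3  1  1  1  2
0  2  3  3  3
1  2  1  2  3
3  1  3  2  1
3  1  0  0  1
t=5: 2  3  0  3  2
3  1  1  2  2
0  2  3  3  3
1  2  1  2  3
3  1  3  2  1
3  1  0  0  1
t=6: 2  3  0  3  2
3  1  1  3  2
0  2  3  3  3
1  2  1  2  3
3  1  3  2  1
3  1  0  0  1
t=7: 2  3  1  1  0
3  1  3  3  1
0  3  0  3  2
1  2  3  0  1
3  1  3  3  2
3  1  0  0  1

3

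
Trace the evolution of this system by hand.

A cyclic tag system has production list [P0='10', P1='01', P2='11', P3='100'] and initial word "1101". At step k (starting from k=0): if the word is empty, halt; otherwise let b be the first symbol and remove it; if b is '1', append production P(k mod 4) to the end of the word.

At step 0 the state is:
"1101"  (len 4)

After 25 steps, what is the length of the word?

7

k=0  "1101"  (len 4)
k=1  "10110"  (len 5)
k=2  "011001"  (len 6)
k=3  "11001"  (len 5)
k=4  "1001100"  (len 7)
k=5  "00110010"  (len 8)
k=6  "0110010"  (len 7)
k=7  "110010"  (len 6)
k=8  "10010100"  (len 8)
k=9  "001010010"  (len 9)
k=10  "01010010"  (len 8)
k=11  "1010010"  (len 7)
k=12  "010010100"  (len 9)
k=13  "10010100"  (len 8)
k=14  "001010001"  (len 9)
k=15  "01010001"  (len 8)
k=16  "1010001"  (len 7)
k=17  "01000110"  (len 8)
k=18  "1000110"  (len 7)
k=19  "00011011"  (len 8)
k=20  "0011011"  (len 7)
k=21  "011011"  (len 6)
k=22  "11011"  (len 5)
k=23  "101111"  (len 6)
k=24  "01111100"  (len 8)
k=25  "1111100"  (len 7)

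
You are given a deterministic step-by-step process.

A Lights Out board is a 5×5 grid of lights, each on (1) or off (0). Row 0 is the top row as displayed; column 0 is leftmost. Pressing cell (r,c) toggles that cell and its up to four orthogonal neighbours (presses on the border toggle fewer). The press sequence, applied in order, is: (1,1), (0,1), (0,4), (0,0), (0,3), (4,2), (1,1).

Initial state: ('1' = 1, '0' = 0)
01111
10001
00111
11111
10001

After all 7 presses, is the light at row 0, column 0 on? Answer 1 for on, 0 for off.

0

[0] 01111
10001
00111
11111
10001
[1] 00111
01101
01111
11111
10001
[2] 11011
00101
01111
11111
10001
[3] 11000
00100
01111
11111
10001
[4] 00000
10100
01111
11111
10001
[5] 00111
10110
01111
11111
10001
[6] 00111
10110
01111
11011
11111
[7] 01111
01010
00111
11011
11111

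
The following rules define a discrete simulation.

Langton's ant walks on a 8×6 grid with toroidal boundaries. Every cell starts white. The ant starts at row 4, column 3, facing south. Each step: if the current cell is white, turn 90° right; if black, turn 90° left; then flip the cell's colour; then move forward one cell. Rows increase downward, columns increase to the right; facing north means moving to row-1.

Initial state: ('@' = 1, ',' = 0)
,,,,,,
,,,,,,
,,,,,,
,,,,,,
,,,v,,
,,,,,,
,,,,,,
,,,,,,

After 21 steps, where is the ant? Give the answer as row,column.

2,0

step 0: ,,,,,,
,,,,,,
,,,,,,
,,,,,,
,,,v,,
,,,,,,
,,,,,,
,,,,,,
step 1: ,,,,,,
,,,,,,
,,,,,,
,,,,,,
,,<@,,
,,,,,,
,,,,,,
,,,,,,
step 2: ,,,,,,
,,,,,,
,,,,,,
,,^,,,
,,@@,,
,,,,,,
,,,,,,
,,,,,,
step 3: ,,,,,,
,,,,,,
,,,,,,
,,@>,,
,,@@,,
,,,,,,
,,,,,,
,,,,,,
step 4: ,,,,,,
,,,,,,
,,,,,,
,,@@,,
,,@v,,
,,,,,,
,,,,,,
,,,,,,
step 5: ,,,,,,
,,,,,,
,,,,,,
,,@@,,
,,@,>,
,,,,,,
,,,,,,
,,,,,,
step 6: ,,,,,,
,,,,,,
,,,,,,
,,@@,,
,,@,@,
,,,,v,
,,,,,,
,,,,,,
step 7: ,,,,,,
,,,,,,
,,,,,,
,,@@,,
,,@,@,
,,,<@,
,,,,,,
,,,,,,
step 8: ,,,,,,
,,,,,,
,,,,,,
,,@@,,
,,@^@,
,,,@@,
,,,,,,
,,,,,,
step 9: ,,,,,,
,,,,,,
,,,,,,
,,@@,,
,,@@>,
,,,@@,
,,,,,,
,,,,,,
step 10: ,,,,,,
,,,,,,
,,,,,,
,,@@^,
,,@@,,
,,,@@,
,,,,,,
,,,,,,
step 11: ,,,,,,
,,,,,,
,,,,,,
,,@@@>
,,@@,,
,,,@@,
,,,,,,
,,,,,,
step 12: ,,,,,,
,,,,,,
,,,,,,
,,@@@@
,,@@,v
,,,@@,
,,,,,,
,,,,,,
step 13: ,,,,,,
,,,,,,
,,,,,,
,,@@@@
,,@@<@
,,,@@,
,,,,,,
,,,,,,
step 14: ,,,,,,
,,,,,,
,,,,,,
,,@@^@
,,@@@@
,,,@@,
,,,,,,
,,,,,,
step 15: ,,,,,,
,,,,,,
,,,,,,
,,@<,@
,,@@@@
,,,@@,
,,,,,,
,,,,,,
step 16: ,,,,,,
,,,,,,
,,,,,,
,,@,,@
,,@v@@
,,,@@,
,,,,,,
,,,,,,
step 17: ,,,,,,
,,,,,,
,,,,,,
,,@,,@
,,@,>@
,,,@@,
,,,,,,
,,,,,,
step 18: ,,,,,,
,,,,,,
,,,,,,
,,@,^@
,,@,,@
,,,@@,
,,,,,,
,,,,,,
step 19: ,,,,,,
,,,,,,
,,,,,,
,,@,@>
,,@,,@
,,,@@,
,,,,,,
,,,,,,
step 20: ,,,,,,
,,,,,,
,,,,,^
,,@,@,
,,@,,@
,,,@@,
,,,,,,
,,,,,,
step 21: ,,,,,,
,,,,,,
>,,,,@
,,@,@,
,,@,,@
,,,@@,
,,,,,,
,,,,,,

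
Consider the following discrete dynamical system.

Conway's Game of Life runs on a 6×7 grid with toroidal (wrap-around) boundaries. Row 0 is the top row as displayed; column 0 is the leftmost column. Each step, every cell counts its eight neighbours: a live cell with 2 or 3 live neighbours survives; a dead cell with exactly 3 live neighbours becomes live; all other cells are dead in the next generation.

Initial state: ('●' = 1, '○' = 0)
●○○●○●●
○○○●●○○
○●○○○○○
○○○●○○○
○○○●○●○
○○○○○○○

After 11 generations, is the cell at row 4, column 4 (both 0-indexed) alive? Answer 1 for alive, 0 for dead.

1

t=0: ●○○●○●●
○○○●●○○
○●○○○○○
○○○●○○○
○○○●○●○
○○○○○○○
t=1: ○○○●○●●
●○●●●●●
○○●●●○○
○○●○●○○
○○○○●○○
○○○○○●○
t=2: ●○●●○○○
●●○○○○○
○○○○○○●
○○●○●●○
○○○●●●○
○○○○○●●
t=3: ●○●○○○○
●●●○○○●
●●○○○●●
○○○○○○●
○○○●○○○
○○●○○●●
t=4: ○○●●○●○
○○●○○●○
○○●○○●○
○○○○○●●
○○○○○●●
○●●●○○●
t=5: ○○○○○●●
○●●○○●●
○○○○●●○
○○○○●○○
○○●○●○○
●●○●○○●
t=6: ○○○○●○○
●○○○○○○
○○○●●○●
○○○○●○○
●●●○●●○
●●●●●○●
t=7: ○○●○●●●
○○○●●●○
○○○●●●○
●●●○○○●
○○○○○○○
○○○○○○●
t=8: ○○○○○○●
○○●○○○○
●●○○○○○
●●●●●●●
○●○○○○●
○○○○○○●
t=9: ○○○○○○○
●●○○○○○
○○○○●●○
○○○●●●○
○●○●●○○
○○○○○●●
t=10: ●○○○○○●
○○○○○○○
○○○●○●●
○○●○○○○
○○●●○○●
○○○○●●○
t=11: ○○○○○●●
●○○○○●○
○○○○○○○
○○●○●●●
○○●●●●○
●○○●●●○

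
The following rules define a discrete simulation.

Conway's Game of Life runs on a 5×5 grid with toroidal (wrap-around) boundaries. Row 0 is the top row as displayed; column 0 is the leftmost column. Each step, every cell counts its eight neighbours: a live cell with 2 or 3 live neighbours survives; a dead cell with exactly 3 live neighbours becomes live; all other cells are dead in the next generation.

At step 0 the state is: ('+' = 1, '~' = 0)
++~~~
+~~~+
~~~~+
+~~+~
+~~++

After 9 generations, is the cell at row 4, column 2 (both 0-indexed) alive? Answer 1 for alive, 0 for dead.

0

gen 0: ++~~~
+~~~+
~~~~+
+~~+~
+~~++
gen 1: ~+~+~
~+~~+
~~~+~
+~~+~
~~++~
gen 2: ++~++
+~~++
+~++~
~~~+~
~+~+~
gen 3: ~+~~~
~~~~~
+++~~
~+~+~
~+~+~
gen 4: ~~+~~
+~+~~
+++~~
~~~++
++~~~
gen 5: +~+~~
+~++~
+~+~~
~~~++
+++++
gen 6: ~~~~~
+~++~
+~+~~
~~~~~
~~~~~
gen 7: ~~~~~
~~+++
~~+++
~~~~~
~~~~~
gen 8: ~~~+~
~~+~+
~~+~+
~~~+~
~~~~~
gen 9: ~~~+~
~~+~+
~~+~+
~~~+~
~~~~~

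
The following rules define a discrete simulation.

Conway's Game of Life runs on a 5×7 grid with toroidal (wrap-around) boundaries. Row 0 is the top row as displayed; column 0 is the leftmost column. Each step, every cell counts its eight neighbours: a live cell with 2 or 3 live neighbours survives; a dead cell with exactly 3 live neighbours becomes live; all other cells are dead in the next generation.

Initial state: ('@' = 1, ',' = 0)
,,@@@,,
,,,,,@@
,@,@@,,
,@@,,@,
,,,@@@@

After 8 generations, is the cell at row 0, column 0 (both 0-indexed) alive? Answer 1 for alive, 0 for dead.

[0] ,,@@@,,
,,,,,@@
,@,@@,,
,@@,,@,
,,,@@@@
[1] ,,@,,,,
,,,,,@,
@@,@@,@
@@,,,,@
,@,,,,@
[2] ,,,,,,,
@@@@@@@
,@@,@,,
,,,,,,,
,@@,,,@
[3] ,,,,@,,
@,,,@@@
,,,,@,@
@,,@,,,
,,,,,,,
[4] ,,,,@,@
@,,@@,@
,,,@@,,
,,,,,,,
,,,,,,,
[5] @,,@@,@
@,,,,,@
,,,@@@,
,,,,,,,
,,,,,,,
[6] @,,,,@@
@,,,,,,
,,,,@@@
,,,,@,,
,,,,,,,
[7] @,,,,,@
@,,,@,,
,,,,@@@
,,,,@,,
,,,,,@@
[8] @,,,,,,
@,,,@,,
,,,@@,@
,,,,@,,
@,,,,@@

1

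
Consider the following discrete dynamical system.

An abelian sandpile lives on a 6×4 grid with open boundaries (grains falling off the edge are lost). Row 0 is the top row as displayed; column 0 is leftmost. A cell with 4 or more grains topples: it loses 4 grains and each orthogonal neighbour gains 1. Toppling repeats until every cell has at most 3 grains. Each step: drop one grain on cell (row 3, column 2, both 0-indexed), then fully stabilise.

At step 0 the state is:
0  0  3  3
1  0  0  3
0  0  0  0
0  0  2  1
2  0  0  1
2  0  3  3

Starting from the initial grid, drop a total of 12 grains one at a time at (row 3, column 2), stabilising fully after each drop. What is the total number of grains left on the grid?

35

k=0  0  0  3  3
1  0  0  3
0  0  0  0
0  0  2  1
2  0  0  1
2  0  3  3
k=1  0  0  3  3
1  0  0  3
0  0  0  0
0  0  3  1
2  0  0  1
2  0  3  3
k=2  0  0  3  3
1  0  0  3
0  0  1  0
0  1  0  2
2  0  1  1
2  0  3  3
k=3  0  0  3  3
1  0  0  3
0  0  1  0
0  1  1  2
2  0  1  1
2  0  3  3
k=4  0  0  3  3
1  0  0  3
0  0  1  0
0  1  2  2
2  0  1  1
2  0  3  3
k=5  0  0  3  3
1  0  0  3
0  0  1  0
0  1  3  2
2  0  1  1
2  0  3  3
k=6  0  0  3  3
1  0  0  3
0  0  2  0
0  2  0  3
2  0  2  1
2  0  3  3
k=7  0  0  3  3
1  0  0  3
0  0  2  0
0  2  1  3
2  0  2  1
2  0  3  3
k=8  0  0  3  3
1  0  0  3
0  0  2  0
0  2  2  3
2  0  2  1
2  0  3  3
k=9  0  0  3  3
1  0  0  3
0  0  2  0
0  2  3  3
2  0  2  1
2  0  3  3
k=10  0  0  3  3
1  0  0  3
0  0  3  1
0  3  1  0
2  0  3  2
2  0  3  3
k=11  0  0  3  3
1  0  0  3
0  0  3  1
0  3  2  0
2  0  3  2
2  0  3  3
k=12  0  0  3  3
1  0  0  3
0  0  3  1
0  3  3  0
2  0  3  2
2  0  3  3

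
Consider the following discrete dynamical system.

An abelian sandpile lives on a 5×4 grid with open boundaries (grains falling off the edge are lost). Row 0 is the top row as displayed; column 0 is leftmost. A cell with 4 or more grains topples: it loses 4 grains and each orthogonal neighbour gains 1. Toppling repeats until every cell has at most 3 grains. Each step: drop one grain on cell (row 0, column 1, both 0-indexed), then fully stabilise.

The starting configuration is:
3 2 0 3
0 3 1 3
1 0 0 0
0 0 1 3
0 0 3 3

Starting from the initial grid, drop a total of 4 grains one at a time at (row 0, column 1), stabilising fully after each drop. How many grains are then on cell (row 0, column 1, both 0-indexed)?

0

0) 3 2 0 3
0 3 1 3
1 0 0 0
0 0 1 3
0 0 3 3
1) 3 3 0 3
0 3 1 3
1 0 0 0
0 0 1 3
0 0 3 3
2) 0 2 1 3
2 0 2 3
1 1 0 0
0 0 1 3
0 0 3 3
3) 0 3 1 3
2 0 2 3
1 1 0 0
0 0 1 3
0 0 3 3
4) 1 0 2 3
2 1 2 3
1 1 0 0
0 0 1 3
0 0 3 3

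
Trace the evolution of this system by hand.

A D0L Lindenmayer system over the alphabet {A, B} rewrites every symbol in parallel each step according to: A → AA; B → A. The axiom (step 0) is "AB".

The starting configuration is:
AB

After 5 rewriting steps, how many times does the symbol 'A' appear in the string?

48

0) AB
1) AAA
2) AAAAAA
3) AAAAAAAAAAAA
4) AAAAAAAAAAAAAAAAAAAAAAAA
5) AAAAAAAAAAAAAAAAAAAAAAAAAAAAAAAAAAAAAAAAAAAAAAAA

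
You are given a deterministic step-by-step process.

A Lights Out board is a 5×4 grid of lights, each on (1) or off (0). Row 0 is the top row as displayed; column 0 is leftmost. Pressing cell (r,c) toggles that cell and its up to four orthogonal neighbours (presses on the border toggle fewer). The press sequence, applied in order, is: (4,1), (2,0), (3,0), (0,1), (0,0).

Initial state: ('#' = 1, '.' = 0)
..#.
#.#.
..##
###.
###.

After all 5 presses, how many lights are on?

k=0  ..#.
#.#.
..##
###.
###.
k=1  ..#.
#.#.
..##
#.#.
....
k=2  ..#.
..#.
####
..#.
....
k=3  ..#.
..#.
.###
###.
#...
k=4  ##..
.##.
.###
###.
#...
k=5  ....
###.
.###
###.
#...

10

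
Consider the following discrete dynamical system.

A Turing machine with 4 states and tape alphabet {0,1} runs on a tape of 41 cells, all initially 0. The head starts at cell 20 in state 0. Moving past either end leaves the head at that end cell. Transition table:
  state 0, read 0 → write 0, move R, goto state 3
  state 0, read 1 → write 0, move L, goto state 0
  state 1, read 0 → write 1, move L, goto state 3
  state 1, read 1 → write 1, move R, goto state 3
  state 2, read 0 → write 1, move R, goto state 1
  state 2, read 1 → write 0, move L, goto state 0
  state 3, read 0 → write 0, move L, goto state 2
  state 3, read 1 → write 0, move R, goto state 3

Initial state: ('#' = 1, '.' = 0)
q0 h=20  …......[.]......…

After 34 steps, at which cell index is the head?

26

k=0  q0 h=20  …......[.]......…
k=1  q3 h=21  …......[.]......…
k=2  q2 h=20  …......[.]......…
k=3  q1 h=21  ….....#[.]......…
k=4  q3 h=20  …......[#]#.....…
k=5  q3 h=21  …......[#]......…
k=6  q3 h=22  …......[.]......…
k=7  q2 h=21  …......[.]......…
k=8  q1 h=22  ….....#[.]......…
k=9  q3 h=21  …......[#]#.....…
k=10  q3 h=22  …......[#]......…
k=11  q3 h=23  …......[.]......…
k=12  q2 h=22  …......[.]......…
k=13  q1 h=23  ….....#[.]......…
k=14  q3 h=22  …......[#]#.....…
k=15  q3 h=23  …......[#]......…
k=16  q3 h=24  …......[.]......…
k=17  q2 h=23  …......[.]......…
k=18  q1 h=24  ….....#[.]......…
k=19  q3 h=23  …......[#]#.....…
k=20  q3 h=24  …......[#]......…
k=21  q3 h=25  …......[.]......…
k=22  q2 h=24  …......[.]......…
k=23  q1 h=25  ….....#[.]......…
k=24  q3 h=24  …......[#]#.....…
k=25  q3 h=25  …......[#]......…
k=26  q3 h=26  …......[.]......…
k=27  q2 h=25  …......[.]......…
k=28  q1 h=26  ….....#[.]......…
k=29  q3 h=25  …......[#]#.....…
k=30  q3 h=26  …......[#]......…
k=31  q3 h=27  …......[.]......…
k=32  q2 h=26  …......[.]......…
k=33  q1 h=27  ….....#[.]......…
k=34  q3 h=26  …......[#]#.....…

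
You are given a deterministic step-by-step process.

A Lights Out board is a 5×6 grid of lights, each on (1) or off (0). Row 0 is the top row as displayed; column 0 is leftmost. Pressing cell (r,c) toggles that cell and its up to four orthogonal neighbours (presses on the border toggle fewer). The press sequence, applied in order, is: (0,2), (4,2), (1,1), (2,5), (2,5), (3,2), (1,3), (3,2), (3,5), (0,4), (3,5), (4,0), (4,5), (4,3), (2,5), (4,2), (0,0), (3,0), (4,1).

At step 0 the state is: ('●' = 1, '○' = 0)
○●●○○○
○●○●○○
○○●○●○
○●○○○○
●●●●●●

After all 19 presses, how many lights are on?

16

[0] ○●●○○○
○●○●○○
○○●○●○
○●○○○○
●●●●●●
[1] ○○○●○○
○●●●○○
○○●○●○
○●○○○○
●●●●●●
[2] ○○○●○○
○●●●○○
○○●○●○
○●●○○○
●○○○●●
[3] ○●○●○○
●○○●○○
○●●○●○
○●●○○○
●○○○●●
[4] ○●○●○○
●○○●○●
○●●○○●
○●●○○●
●○○○●●
[5] ○●○●○○
●○○●○○
○●●○●○
○●●○○○
●○○○●●
[6] ○●○●○○
●○○●○○
○●○○●○
○○○●○○
●○●○●●
[7] ○●○○○○
●○●○●○
○●○●●○
○○○●○○
●○●○●●
[8] ○●○○○○
●○●○●○
○●●●●○
○●●○○○
●○○○●●
[9] ○●○○○○
●○●○●○
○●●●●●
○●●○●●
●○○○●○
[10] ○●○●●●
●○●○○○
○●●●●●
○●●○●●
●○○○●○
[11] ○●○●●●
●○●○○○
○●●●●○
○●●○○○
●○○○●●
[12] ○●○●●●
●○●○○○
○●●●●○
●●●○○○
○●○○●●
[13] ○●○●●●
●○●○○○
○●●●●○
●●●○○●
○●○○○○
[14] ○●○●●●
●○●○○○
○●●●●○
●●●●○●
○●●●●○
[15] ○●○●●●
●○●○○●
○●●●○●
●●●●○○
○●●●●○
[16] ○●○●●●
●○●○○●
○●●●○●
●●○●○○
○○○○●○
[17] ●○○●●●
○○●○○●
○●●●○●
●●○●○○
○○○○●○
[18] ●○○●●●
○○●○○●
●●●●○●
○○○●○○
●○○○●○
[19] ●○○●●●
○○●○○●
●●●●○●
○●○●○○
○●●○●○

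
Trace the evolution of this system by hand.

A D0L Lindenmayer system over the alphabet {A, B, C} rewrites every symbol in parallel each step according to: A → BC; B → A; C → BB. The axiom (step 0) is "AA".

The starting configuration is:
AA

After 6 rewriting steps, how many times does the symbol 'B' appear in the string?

12

0) AA
1) BCBC
2) ABBABB
3) BCAABCAA
4) ABBBCBCABBBCBC
5) BCAAABBABBBCAAABBABB
6) ABBBCBCBCAABCAAABBBCBCBCAABCAA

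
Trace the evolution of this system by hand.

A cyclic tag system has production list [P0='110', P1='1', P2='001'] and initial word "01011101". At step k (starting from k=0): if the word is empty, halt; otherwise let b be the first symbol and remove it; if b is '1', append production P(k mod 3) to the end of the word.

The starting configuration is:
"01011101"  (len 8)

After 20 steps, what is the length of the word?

[0] "01011101"  (len 8)
[1] "1011101"  (len 7)
[2] "0111011"  (len 7)
[3] "111011"  (len 6)
[4] "11011110"  (len 8)
[5] "10111101"  (len 8)
[6] "0111101001"  (len 10)
[7] "111101001"  (len 9)
[8] "111010011"  (len 9)
[9] "11010011001"  (len 11)
[10] "1010011001110"  (len 13)
[11] "0100110011101"  (len 13)
[12] "100110011101"  (len 12)
[13] "00110011101110"  (len 14)
[14] "0110011101110"  (len 13)
[15] "110011101110"  (len 12)
[16] "10011101110110"  (len 14)
[17] "00111011101101"  (len 14)
[18] "0111011101101"  (len 13)
[19] "111011101101"  (len 12)
[20] "110111011011"  (len 12)

12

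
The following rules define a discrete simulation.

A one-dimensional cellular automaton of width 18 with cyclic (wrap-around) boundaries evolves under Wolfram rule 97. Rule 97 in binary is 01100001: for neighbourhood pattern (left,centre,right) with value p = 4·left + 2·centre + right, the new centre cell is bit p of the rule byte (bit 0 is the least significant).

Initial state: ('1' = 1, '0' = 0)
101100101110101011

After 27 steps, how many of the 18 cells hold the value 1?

10

step 0: 101100101110101011
step 1: 110100010011010100
step 2: 011001000001101000
step 3: 001000011100110011
step 4: 000011000100010001
step 5: 011001010001000100
step 6: 001000100100010001
step 7: 000010000001000100
step 8: 111000111100010001
step 9: 001010000101000100
step 10: 100100110010010001
step 11: 100000010000000100
step 12: 001111000111110000
step 13: 100001010000010111
step 14: 101100100111001000
step 15: 010100000001000010
step 16: 001001111100011000
step 17: 100000000101001011
step 18: 101111110010000100
step 19: 010000010000110000
step 20: 000111000110010111
step 21: 010001010010001001
step 22: 100100100000100000
step 23: 000000001110001110
step 24: 111111100010100010
step 25: 000000101001001001
step 26: 011110010000000000
step 27: 000010000111111111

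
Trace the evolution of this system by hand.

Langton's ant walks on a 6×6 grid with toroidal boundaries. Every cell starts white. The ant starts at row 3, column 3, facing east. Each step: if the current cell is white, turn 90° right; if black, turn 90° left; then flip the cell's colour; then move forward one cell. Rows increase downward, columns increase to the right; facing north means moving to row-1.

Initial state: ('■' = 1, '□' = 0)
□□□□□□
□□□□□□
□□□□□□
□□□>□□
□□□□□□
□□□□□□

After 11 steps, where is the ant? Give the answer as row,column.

1,2

gen 0: □□□□□□
□□□□□□
□□□□□□
□□□>□□
□□□□□□
□□□□□□
gen 1: □□□□□□
□□□□□□
□□□□□□
□□□■□□
□□□v□□
□□□□□□
gen 2: □□□□□□
□□□□□□
□□□□□□
□□□■□□
□□<■□□
□□□□□□
gen 3: □□□□□□
□□□□□□
□□□□□□
□□^■□□
□□■■□□
□□□□□□
gen 4: □□□□□□
□□□□□□
□□□□□□
□□■>□□
□□■■□□
□□□□□□
gen 5: □□□□□□
□□□□□□
□□□^□□
□□■□□□
□□■■□□
□□□□□□
gen 6: □□□□□□
□□□□□□
□□□■>□
□□■□□□
□□■■□□
□□□□□□
gen 7: □□□□□□
□□□□□□
□□□■■□
□□■□v□
□□■■□□
□□□□□□
gen 8: □□□□□□
□□□□□□
□□□■■□
□□■<■□
□□■■□□
□□□□□□
gen 9: □□□□□□
□□□□□□
□□□^■□
□□■■■□
□□■■□□
□□□□□□
gen 10: □□□□□□
□□□□□□
□□<□■□
□□■■■□
□□■■□□
□□□□□□
gen 11: □□□□□□
□□^□□□
□□■□■□
□□■■■□
□□■■□□
□□□□□□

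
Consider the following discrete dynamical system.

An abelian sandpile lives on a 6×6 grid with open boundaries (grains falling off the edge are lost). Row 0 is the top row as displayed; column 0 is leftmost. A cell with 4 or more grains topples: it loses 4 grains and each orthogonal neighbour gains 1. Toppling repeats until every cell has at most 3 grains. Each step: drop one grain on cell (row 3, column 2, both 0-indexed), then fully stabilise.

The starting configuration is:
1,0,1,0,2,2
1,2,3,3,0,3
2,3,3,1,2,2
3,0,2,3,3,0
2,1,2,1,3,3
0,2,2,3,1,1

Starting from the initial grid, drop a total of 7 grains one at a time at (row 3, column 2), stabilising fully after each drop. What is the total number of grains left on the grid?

0) 1,0,1,0,2,2
1,2,3,3,0,3
2,3,3,1,2,2
3,0,2,3,3,0
2,1,2,1,3,3
0,2,2,3,1,1
1) 1,0,1,0,2,2
1,2,3,3,0,3
2,3,3,1,2,2
3,0,3,3,3,0
2,1,2,1,3,3
0,2,2,3,1,1
2) 1,1,2,1,2,2
2,0,2,1,2,3
3,1,3,1,0,3
3,2,2,2,2,2
2,1,3,3,1,0
0,2,2,3,2,2
3) 1,1,2,1,2,2
2,0,2,1,2,3
3,1,3,1,0,3
3,2,3,2,2,2
2,1,3,3,1,0
0,2,2,3,2,2
4) 1,1,2,1,2,2
2,0,3,1,2,3
3,2,0,3,0,3
3,3,3,0,3,2
2,2,2,2,2,0
0,3,0,1,3,2
5) 1,1,2,1,2,2
3,1,3,1,2,3
1,0,2,3,0,3
1,2,1,1,3,2
3,3,3,2,2,0
0,3,0,1,3,2
6) 1,1,2,1,2,2
3,1,3,1,2,3
1,0,2,3,0,3
1,2,2,1,3,2
3,3,3,2,2,0
0,3,0,1,3,2
7) 1,1,2,1,2,2
3,1,3,1,2,3
1,0,2,3,0,3
1,2,3,1,3,2
3,3,3,2,2,0
0,3,0,1,3,2

65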